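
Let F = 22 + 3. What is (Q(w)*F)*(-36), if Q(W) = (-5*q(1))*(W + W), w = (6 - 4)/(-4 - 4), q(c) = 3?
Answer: -6750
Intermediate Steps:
F = 25
w = -1/4 (w = 2/(-8) = 2*(-1/8) = -1/4 ≈ -0.25000)
Q(W) = -30*W (Q(W) = (-5*3)*(W + W) = -30*W)
(Q(w)*F)*(-36) = (-30*(-1/4)*25)*(-36) = ((15/2)*25)*(-36) = (375/2)*(-36) = -6750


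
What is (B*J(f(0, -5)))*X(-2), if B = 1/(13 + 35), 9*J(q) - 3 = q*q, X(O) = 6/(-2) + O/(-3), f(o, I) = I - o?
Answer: -49/324 ≈ -0.15123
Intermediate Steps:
X(O) = -3 - O/3 (X(O) = 6*(-½) + O*(-⅓) = -3 - O/3)
J(q) = ⅓ + q²/9 (J(q) = ⅓ + (q*q)/9 = ⅓ + q²/9)
B = 1/48 ≈ 0.020833
(B*J(f(0, -5)))*X(-2) = ((⅓ + (-5 - 1*0)²/9)/48)*(-3 - ⅓*(-2)) = ((⅓ + (-5 + 0)²/9)/48)*(-3 + ⅔) = ((⅓ + (⅑)*(-5)²)/48)*(-7/3) = ((⅓ + (⅑)*25)/48)*(-7/3) = ((⅓ + 25/9)/48)*(-7/3) = ((1/48)*(28/9))*(-7/3) = (7/108)*(-7/3) = -49/324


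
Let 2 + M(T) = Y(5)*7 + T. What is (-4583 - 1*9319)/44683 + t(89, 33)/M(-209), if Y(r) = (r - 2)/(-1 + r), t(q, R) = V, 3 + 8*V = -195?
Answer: -7017729/36774109 ≈ -0.19083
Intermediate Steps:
V = -99/4 (V = -3/8 + (1/8)*(-195) = -3/8 - 195/8 = -99/4 ≈ -24.750)
t(q, R) = -99/4
Y(r) = (-2 + r)/(-1 + r)
M(T) = 13/4 + T (M(T) = -2 + (((-2 + 5)/(-1 + 5))*7 + T) = -2 + ((3/4)*7 + T) = -2 + (21/4 + T) = 13/4 + T)
(-4583 - 1*9319)/44683 + t(89, 33)/M(-209) = (-4583 - 1*9319)/44683 - 99/(4*(13/4 - 209)) = (-4583 - 9319)*(1/44683) - 99/(4*(-823/4)) = -13902*1/44683 - 99/4*(-4/823) = -13902/44683 + 99/823 = -7017729/36774109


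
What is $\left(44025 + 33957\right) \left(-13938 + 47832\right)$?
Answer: $2643121908$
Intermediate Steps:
$\left(44025 + 33957\right) \left(-13938 + 47832\right) = 77982 \cdot 33894 = 2643121908$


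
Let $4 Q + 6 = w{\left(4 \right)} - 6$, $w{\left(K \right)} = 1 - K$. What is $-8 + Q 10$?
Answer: $- \frac{91}{2} \approx -45.5$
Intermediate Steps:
$Q = - \frac{15}{4}$ ($Q = - \frac{3}{2} + \frac{\left(1 - 4\right) - 6}{4} = - \frac{3}{2} + \frac{-3 - 6}{4} = - \frac{3}{2} + \frac{1}{4} \left(-9\right) = - \frac{3}{2} - \frac{9}{4} = - \frac{15}{4} \approx -3.75$)
$-8 + Q 10 = -8 - \frac{75}{2} = - \frac{91}{2}$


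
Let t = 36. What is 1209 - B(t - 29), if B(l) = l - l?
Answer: 1209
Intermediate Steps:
B(l) = 0
1209 - B(t - 29) = 1209 - 1*0 = 1209 + 0 = 1209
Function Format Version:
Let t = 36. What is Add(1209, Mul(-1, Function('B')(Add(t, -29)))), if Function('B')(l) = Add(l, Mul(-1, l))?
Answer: 1209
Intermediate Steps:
Function('B')(l) = 0
Add(1209, Mul(-1, Function('B')(Add(t, -29)))) = Add(1209, Mul(-1, 0)) = Add(1209, 0) = 1209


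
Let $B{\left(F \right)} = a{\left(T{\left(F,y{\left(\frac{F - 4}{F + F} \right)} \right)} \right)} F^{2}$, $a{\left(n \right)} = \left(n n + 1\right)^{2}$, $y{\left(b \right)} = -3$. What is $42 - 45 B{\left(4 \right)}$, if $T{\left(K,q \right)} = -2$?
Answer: $-17958$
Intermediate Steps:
$a{\left(n \right)} = \left(1 + n^{2}\right)^{2}$ ($a{\left(n \right)} = \left(n^{2} + 1\right)^{2} = \left(1 + n^{2}\right)^{2}$)
$B{\left(F \right)} = 25 F^{2}$ ($B{\left(F \right)} = \left(1 + \left(-2\right)^{2}\right)^{2} F^{2} = \left(1 + 4\right)^{2} F^{2} = 5^{2} F^{2} = 25 F^{2}$)
$42 - 45 B{\left(4 \right)} = 42 - 45 \cdot 25 \cdot 4^{2} = 42 - 45 \cdot 25 \cdot 16 = 42 - 18000 = -17958$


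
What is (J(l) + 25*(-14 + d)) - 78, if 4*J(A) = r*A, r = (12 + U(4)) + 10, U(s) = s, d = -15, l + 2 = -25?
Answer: -1957/2 ≈ -978.50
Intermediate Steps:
l = -27 (l = -2 - 25 = -27)
r = 26 (r = (12 + 4) + 10 = 16 + 10 = 26)
J(A) = 13*A/2 (J(A) = (26*A)/4 = 13*A/2)
(J(l) + 25*(-14 + d)) - 78 = ((13/2)*(-27) + 25*(-14 - 15)) - 78 = (-351/2 + 25*(-29)) - 78 = (-351/2 - 725) - 78 = -1801/2 - 78 = -1957/2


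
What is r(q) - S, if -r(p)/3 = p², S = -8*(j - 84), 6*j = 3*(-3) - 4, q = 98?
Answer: -88504/3 ≈ -29501.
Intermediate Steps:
j = -13/6 (j = (3*(-3) - 4)/6 = (-9 - 4)/6 = (⅙)*(-13) = -13/6 ≈ -2.1667)
S = 2068/3 (S = -8*(-13/6 - 84) = -8*(-517/6) = 2068/3 ≈ 689.33)
r(p) = -3*p²
r(q) - S = -3*98² - 1*2068/3 = -3*9604 - 2068/3 = -28812 - 2068/3 = -88504/3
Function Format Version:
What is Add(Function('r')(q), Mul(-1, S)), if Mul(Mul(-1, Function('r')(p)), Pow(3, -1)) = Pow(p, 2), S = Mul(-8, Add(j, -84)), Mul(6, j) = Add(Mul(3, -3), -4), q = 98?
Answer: Rational(-88504, 3) ≈ -29501.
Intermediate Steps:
j = Rational(-13, 6) (j = Mul(Rational(1, 6), Add(Mul(3, -3), -4)) = Mul(Rational(1, 6), Add(-9, -4)) = Mul(Rational(1, 6), -13) = Rational(-13, 6) ≈ -2.1667)
S = Rational(2068, 3) (S = Mul(-8, Add(Rational(-13, 6), -84)) = Mul(-8, Rational(-517, 6)) = Rational(2068, 3) ≈ 689.33)
Function('r')(p) = Mul(-3, Pow(p, 2))
Add(Function('r')(q), Mul(-1, S)) = Add(Mul(-3, Pow(98, 2)), Mul(-1, Rational(2068, 3))) = Add(Mul(-3, 9604), Rational(-2068, 3)) = Add(-28812, Rational(-2068, 3)) = Rational(-88504, 3)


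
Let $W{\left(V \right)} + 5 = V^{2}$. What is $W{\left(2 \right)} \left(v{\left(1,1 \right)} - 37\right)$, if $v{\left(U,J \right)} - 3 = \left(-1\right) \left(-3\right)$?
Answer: $31$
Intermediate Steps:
$v{\left(U,J \right)} = 6$ ($v{\left(U,J \right)} = 3 - -3 = 3 + 3 = 6$)
$W{\left(V \right)} = -5 + V^{2}$
$W{\left(2 \right)} \left(v{\left(1,1 \right)} - 37\right) = \left(-5 + 2^{2}\right) \left(6 - 37\right) = \left(-5 + 4\right) \left(-31\right) = \left(-1\right) \left(-31\right) = 31$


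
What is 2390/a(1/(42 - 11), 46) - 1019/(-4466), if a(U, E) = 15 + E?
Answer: 10735899/272426 ≈ 39.409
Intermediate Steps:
2390/a(1/(42 - 11), 46) - 1019/(-4466) = 2390/(15 + 46) - 1019/(-4466) = 2390/61 - 1019*(-1/4466) = 2390*(1/61) + 1019/4466 = 2390/61 + 1019/4466 = 10735899/272426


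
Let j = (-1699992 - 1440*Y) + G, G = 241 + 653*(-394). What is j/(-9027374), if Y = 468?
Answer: 2630953/9027374 ≈ 0.29144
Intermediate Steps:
G = -257041 (G = 241 - 257282 = -257041)
j = -2630953 (j = (-1699992 - 1440*468) - 257041 = (-1699992 - 673920) - 257041 = -2373912 - 257041 = -2630953)
j/(-9027374) = -2630953/(-9027374) = -2630953*(-1/9027374) = 2630953/9027374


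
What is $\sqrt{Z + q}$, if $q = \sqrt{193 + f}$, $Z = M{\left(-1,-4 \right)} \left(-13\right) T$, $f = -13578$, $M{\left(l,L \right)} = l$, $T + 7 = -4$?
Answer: $\sqrt{-143 + i \sqrt{13385}} \approx 4.5244 + 12.786 i$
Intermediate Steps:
$T = -11$ ($T = -7 - 4 = -11$)
$Z = -143$ ($Z = \left(-1\right) \left(-13\right) \left(-11\right) = 13 \left(-11\right) = -143$)
$q = i \sqrt{13385}$ ($q = \sqrt{193 - 13578} = \sqrt{-13385} = i \sqrt{13385} \approx 115.69 i$)
$\sqrt{Z + q} = \sqrt{-143 + i \sqrt{13385}}$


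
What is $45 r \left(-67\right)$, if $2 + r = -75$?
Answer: $232155$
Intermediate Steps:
$r = -77$ ($r = -2 - 75 = -77$)
$45 r \left(-67\right) = 45 \left(-77\right) \left(-67\right) = \left(-3465\right) \left(-67\right) = 232155$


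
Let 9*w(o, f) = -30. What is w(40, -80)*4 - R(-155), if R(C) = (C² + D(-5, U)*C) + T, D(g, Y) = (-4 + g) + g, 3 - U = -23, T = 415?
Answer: -79870/3 ≈ -26623.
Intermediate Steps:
U = 26 (U = 3 - 1*(-23) = 3 + 23 = 26)
w(o, f) = -10/3 (w(o, f) = (⅑)*(-30) = -10/3)
D(g, Y) = -4 + 2*g
R(C) = 415 + C² - 14*C (R(C) = (C² + (-4 + 2*(-5))*C) + 415 = (C² + (-4 - 10)*C) + 415 = (C² - 14*C) + 415 = 415 + C² - 14*C)
w(40, -80)*4 - R(-155) = -10/3*4 - (415 + (-155)² - 14*(-155)) = -40/3 - (415 + 24025 + 2170) = -40/3 - 1*26610 = -40/3 - 26610 = -79870/3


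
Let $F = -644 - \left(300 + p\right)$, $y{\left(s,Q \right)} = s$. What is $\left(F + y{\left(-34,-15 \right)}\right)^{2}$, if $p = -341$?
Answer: $405769$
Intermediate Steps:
$F = -603$ ($F = -644 - -41 = -644 + \left(-300 + 341\right) = -644 + 41 = -603$)
$\left(F + y{\left(-34,-15 \right)}\right)^{2} = \left(-603 - 34\right)^{2} = \left(-637\right)^{2} = 405769$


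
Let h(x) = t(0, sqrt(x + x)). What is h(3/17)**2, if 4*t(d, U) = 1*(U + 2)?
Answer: (34 + sqrt(102))**2/4624 ≈ 0.42058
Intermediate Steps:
t(d, U) = 1/2 + U/4 (t(d, U) = (1*(U + 2))/4 = (1*(2 + U))/4 = (2 + U)/4 = 1/2 + U/4)
h(x) = 1/2 + sqrt(2)*sqrt(x)/4 (h(x) = 1/2 + sqrt(x + x)/4 = 1/2 + sqrt(2*x)/4 = 1/2 + (sqrt(2)*sqrt(x))/4 = 1/2 + sqrt(2)*sqrt(x)/4)
h(3/17)**2 = (1/2 + sqrt(2)*sqrt(3/17)/4)**2 = (1/2 + sqrt(2)*(sqrt(51)/17)/4)**2 = (1/2 + sqrt(102)/68)**2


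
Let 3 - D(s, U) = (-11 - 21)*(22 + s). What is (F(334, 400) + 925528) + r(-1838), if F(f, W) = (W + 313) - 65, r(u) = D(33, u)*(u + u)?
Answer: -5554612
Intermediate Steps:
D(s, U) = 707 + 32*s (D(s, U) = 3 - (-11 - 21)*(22 + s) = 3 - (-32)*(22 + s) = 3 - (-704 - 32*s) = 3 + (704 + 32*s) = 707 + 32*s)
r(u) = 3526*u (r(u) = (707 + 32*33)*(u + u) = (707 + 1056)*(2*u) = 1763*(2*u) = 3526*u)
F(f, W) = 248 + W (F(f, W) = (313 + W) - 65 = 248 + W)
(F(334, 400) + 925528) + r(-1838) = ((248 + 400) + 925528) + 3526*(-1838) = (648 + 925528) - 6480788 = 926176 - 6480788 = -5554612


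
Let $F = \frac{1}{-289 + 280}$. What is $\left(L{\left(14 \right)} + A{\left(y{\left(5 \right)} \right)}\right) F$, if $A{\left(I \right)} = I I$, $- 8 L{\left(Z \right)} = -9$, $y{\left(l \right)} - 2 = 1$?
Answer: $- \frac{9}{8} \approx -1.125$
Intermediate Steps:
$y{\left(l \right)} = 3$ ($y{\left(l \right)} = 2 + 1 = 3$)
$L{\left(Z \right)} = \frac{9}{8}$ ($L{\left(Z \right)} = \left(- \frac{1}{8}\right) \left(-9\right) = \frac{9}{8}$)
$A{\left(I \right)} = I^{2}$
$F = - \frac{1}{9}$ ($F = \frac{1}{-9} = - \frac{1}{9} \approx -0.11111$)
$\left(L{\left(14 \right)} + A{\left(y{\left(5 \right)} \right)}\right) F = \left(\frac{9}{8} + 3^{2}\right) \left(- \frac{1}{9}\right) = \left(\frac{9}{8} + 9\right) \left(- \frac{1}{9}\right) = \frac{81}{8} \left(- \frac{1}{9}\right) = - \frac{9}{8}$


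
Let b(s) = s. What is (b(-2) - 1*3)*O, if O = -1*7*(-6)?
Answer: -210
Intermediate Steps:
O = 42 (O = -7*(-6) = 42)
(b(-2) - 1*3)*O = (-2 - 1*3)*42 = (-2 - 3)*42 = -5*42 = -210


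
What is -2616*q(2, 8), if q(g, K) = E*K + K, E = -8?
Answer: 146496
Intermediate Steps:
q(g, K) = -7*K (q(g, K) = -8*K + K = -7*K)
-2616*q(2, 8) = -(-18312)*8 = -2616*(-56) = 146496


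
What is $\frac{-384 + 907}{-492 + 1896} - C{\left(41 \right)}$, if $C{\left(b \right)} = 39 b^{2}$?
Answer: $- \frac{92044313}{1404} \approx -65559.0$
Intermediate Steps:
$\frac{-384 + 907}{-492 + 1896} - C{\left(41 \right)} = \frac{-384 + 907}{-492 + 1896} - 39 \cdot 41^{2} = \frac{523}{1404} - 39 \cdot 1681 = 523 \cdot \frac{1}{1404} - 65559 = \frac{523}{1404} - 65559 = - \frac{92044313}{1404}$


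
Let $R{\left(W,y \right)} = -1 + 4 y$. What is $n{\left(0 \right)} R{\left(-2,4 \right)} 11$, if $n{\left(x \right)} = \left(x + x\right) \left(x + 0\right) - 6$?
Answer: $-990$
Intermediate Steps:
$n{\left(x \right)} = -6 + 2 x^{2}$ ($n{\left(x \right)} = 2 x x - 6 = 2 x^{2} - 6 = -6 + 2 x^{2}$)
$n{\left(0 \right)} R{\left(-2,4 \right)} 11 = \left(-6 + 2 \cdot 0^{2}\right) \left(-1 + 4 \cdot 4\right) 11 = \left(-6 + 2 \cdot 0\right) \left(-1 + 16\right) 11 = \left(-6 + 0\right) 15 \cdot 11 = \left(-6\right) 15 \cdot 11 = \left(-90\right) 11 = -990$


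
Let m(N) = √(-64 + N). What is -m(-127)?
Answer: -I*√191 ≈ -13.82*I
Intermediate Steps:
-m(-127) = -√(-64 - 127) = -√(-191) = -I*√191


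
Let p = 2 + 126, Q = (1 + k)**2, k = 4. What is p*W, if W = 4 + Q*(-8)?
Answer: -25088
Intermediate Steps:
Q = 25 (Q = (1 + 4)**2 = 5**2 = 25)
p = 128
W = -196 (W = 4 + 25*(-8) = 4 - 200 = -196)
p*W = 128*(-196) = -25088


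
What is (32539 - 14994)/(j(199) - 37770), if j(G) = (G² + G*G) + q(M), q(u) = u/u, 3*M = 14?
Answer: 17545/41433 ≈ 0.42345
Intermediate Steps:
M = 14/3 (M = (⅓)*14 = 14/3 ≈ 4.6667)
q(u) = 1
j(G) = 1 + 2*G² (j(G) = (G² + G*G) + 1 = (G² + G²) + 1 = 2*G² + 1 = 1 + 2*G²)
(32539 - 14994)/(j(199) - 37770) = (32539 - 14994)/((1 + 2*199²) - 37770) = 17545/((1 + 2*39601) - 37770) = 17545/((1 + 79202) - 37770) = 17545/(79203 - 37770) = 17545/41433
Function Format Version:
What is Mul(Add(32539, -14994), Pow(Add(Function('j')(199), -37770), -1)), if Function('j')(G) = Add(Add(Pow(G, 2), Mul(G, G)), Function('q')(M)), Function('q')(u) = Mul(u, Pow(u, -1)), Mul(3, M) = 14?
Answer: Rational(17545, 41433) ≈ 0.42345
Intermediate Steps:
M = Rational(14, 3) (M = Mul(Rational(1, 3), 14) = Rational(14, 3) ≈ 4.6667)
Function('q')(u) = 1
Function('j')(G) = Add(1, Mul(2, Pow(G, 2))) (Function('j')(G) = Add(Add(Pow(G, 2), Mul(G, G)), 1) = Add(Add(Pow(G, 2), Pow(G, 2)), 1) = Add(Mul(2, Pow(G, 2)), 1) = Add(1, Mul(2, Pow(G, 2))))
Mul(Add(32539, -14994), Pow(Add(Function('j')(199), -37770), -1)) = Mul(Add(32539, -14994), Pow(Add(Add(1, Mul(2, Pow(199, 2))), -37770), -1)) = Mul(17545, Pow(Add(Add(1, Mul(2, 39601)), -37770), -1)) = Mul(17545, Pow(Add(Add(1, 79202), -37770), -1)) = Mul(17545, Pow(Add(79203, -37770), -1)) = Mul(17545, Pow(41433, -1)) = Mul(17545, Rational(1, 41433)) = Rational(17545, 41433)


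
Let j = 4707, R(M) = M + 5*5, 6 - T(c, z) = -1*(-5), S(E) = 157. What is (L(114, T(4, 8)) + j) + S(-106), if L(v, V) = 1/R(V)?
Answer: 126465/26 ≈ 4864.0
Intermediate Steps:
T(c, z) = 1 (T(c, z) = 6 - (-1)*(-5) = 6 - 1*5 = 6 - 5 = 1)
R(M) = 25 + M (R(M) = M + 25 = 25 + M)
L(v, V) = 1/(25 + V)
(L(114, T(4, 8)) + j) + S(-106) = (1/(25 + 1) + 4707) + 157 = (1/26 + 4707) + 157 = 122383/26 + 157 = 126465/26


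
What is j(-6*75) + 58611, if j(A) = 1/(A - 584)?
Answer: 60603773/1034 ≈ 58611.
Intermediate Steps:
j(A) = 1/(-584 + A)
j(-6*75) + 58611 = 1/(-584 - 6*75) + 58611 = 1/(-584 - 450) + 58611 = 1/(-1034) + 58611 = -1/1034 + 58611 = 60603773/1034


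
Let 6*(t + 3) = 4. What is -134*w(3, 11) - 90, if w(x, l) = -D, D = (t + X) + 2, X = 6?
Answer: 2008/3 ≈ 669.33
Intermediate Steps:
t = -7/3 (t = -3 + (⅙)*4 = -3 + ⅔ = -7/3 ≈ -2.3333)
D = 17/3 (D = (-7/3 + 6) + 2 = 11/3 + 2 = 17/3 ≈ 5.6667)
w(x, l) = -17/3 (w(x, l) = -1*17/3 = -17/3)
-134*w(3, 11) - 90 = -134*(-17/3) - 90 = 2278/3 - 90 = 2008/3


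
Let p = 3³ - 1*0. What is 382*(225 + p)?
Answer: 96264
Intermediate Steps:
p = 27 (p = 27 + 0 = 27)
382*(225 + p) = 382*(225 + 27) = 382*252 = 96264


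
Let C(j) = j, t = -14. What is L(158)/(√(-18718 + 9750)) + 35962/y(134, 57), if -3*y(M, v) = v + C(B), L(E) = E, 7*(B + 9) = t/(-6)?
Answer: -323658/145 - 79*I*√2242/2242 ≈ -2232.1 - 1.6684*I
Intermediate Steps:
B = -26/3 (B = -9 + (-14/(-6))/7 = -9 + (-14*(-⅙))/7 = -9 + (⅐)*(7/3) = -9 + ⅓ = -26/3 ≈ -8.6667)
y(M, v) = 26/9 - v/3 (y(M, v) = -(v - 26/3)/3 = -(-26/3 + v)/3 = 26/9 - v/3)
L(158)/(√(-18718 + 9750)) + 35962/y(134, 57) = 158/(√(-18718 + 9750)) + 35962/(26/9 - ⅓*57) = 158/(√(-8968)) + 35962/(26/9 - 19) = 158/((2*I*√2242)) + 35962/(-145/9) = 158*(-I*√2242/4484) + 35962*(-9/145) = -79*I*√2242/2242 - 323658/145 = -323658/145 - 79*I*√2242/2242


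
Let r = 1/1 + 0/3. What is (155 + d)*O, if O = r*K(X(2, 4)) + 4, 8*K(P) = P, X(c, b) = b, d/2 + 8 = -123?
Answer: -963/2 ≈ -481.50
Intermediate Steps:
d = -262 (d = -16 + 2*(-123) = -16 - 246 = -262)
r = 1 (r = 1*1 + 0*(⅓) = 1 + 0 = 1)
K(P) = P/8
O = 9/2 (O = 1*((⅛)*4) + 4 = 1*(½) + 4 = ½ + 4 = 9/2 ≈ 4.5000)
(155 + d)*O = (155 - 262)*(9/2) = -107*9/2 = -963/2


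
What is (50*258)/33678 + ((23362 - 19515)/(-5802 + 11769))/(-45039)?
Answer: 192595329913/502826971023 ≈ 0.38303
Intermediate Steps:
(50*258)/33678 + ((23362 - 19515)/(-5802 + 11769))/(-45039) = 12900*(1/33678) + (3847/5967)*(-1/45039) = 2150/5613 + (3847*(1/5967))*(-1/45039) = 2150/5613 + (3847/5967)*(-1/45039) = 2150/5613 - 3847/268747713 = 192595329913/502826971023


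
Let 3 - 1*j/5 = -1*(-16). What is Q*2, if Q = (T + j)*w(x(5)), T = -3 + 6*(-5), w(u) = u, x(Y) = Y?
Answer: -980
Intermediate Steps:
j = -65 (j = 15 - (-5)*(-16) = 15 - 5*16 = 15 - 80 = -65)
T = -33 (T = -3 - 30 = -33)
Q = -490 (Q = (-33 - 65)*5 = -98*5 = -490)
Q*2 = -490*2 = -980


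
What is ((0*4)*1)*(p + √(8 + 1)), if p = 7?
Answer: 0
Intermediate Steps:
((0*4)*1)*(p + √(8 + 1)) = ((0*4)*1)*(7 + √(8 + 1)) = (0*1)*(7 + √9) = 0*(7 + 3) = 0*10 = 0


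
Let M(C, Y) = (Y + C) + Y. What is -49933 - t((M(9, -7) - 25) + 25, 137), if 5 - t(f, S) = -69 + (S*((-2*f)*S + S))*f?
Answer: -1082302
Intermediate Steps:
M(C, Y) = C + 2*Y (M(C, Y) = (C + Y) + Y = C + 2*Y)
t(f, S) = 74 - S*f*(S - 2*S*f) (t(f, S) = 5 - (-69 + (S*((-2*f)*S + S))*f) = 5 - (-69 + (S*(-2*S*f + S))*f) = 5 - (-69 + (S*(S - 2*S*f))*f) = 5 - (-69 + S*f*(S - 2*S*f)) = 5 + (69 - S*f*(S - 2*S*f)) = 74 - S*f*(S - 2*S*f))
-49933 - t((M(9, -7) - 25) + 25, 137) = -49933 - (74 - 1*(((9 + 2*(-7)) - 25) + 25)*137² + 2*137²*(((9 + 2*(-7)) - 25) + 25)²) = -49933 - (74 - 1*(((9 - 14) - 25) + 25)*18769 + 2*18769*(((9 - 14) - 25) + 25)²) = -49933 - (74 - 1*((-5 - 25) + 25)*18769 + 2*18769*((-5 - 25) + 25)²) = -49933 - (74 - 1*(-30 + 25)*18769 + 2*18769*(-30 + 25)²) = -49933 - (74 - 1*(-5)*18769 + 2*18769*(-5)²) = -49933 - (74 + 93845 + 2*18769*25) = -49933 - (74 + 93845 + 938450) = -49933 - 1*1032369 = -49933 - 1032369 = -1082302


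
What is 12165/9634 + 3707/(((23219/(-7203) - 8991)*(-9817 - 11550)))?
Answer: 1202849668250991/952575148735984 ≈ 1.2627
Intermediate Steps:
12165/9634 + 3707/(((23219/(-7203) - 8991)*(-9817 - 11550))) = 12165*(1/9634) + 3707/(((23219*(-1/7203) - 8991)*(-21367))) = 12165/9634 + 3707/(((-3317/1029 - 8991)*(-21367))) = 12165/9634 + 3707/((-9255056/1029*(-21367))) = 12165/9634 + 3707/(197752781552/1029) = 12165/9634 + 3707*(1029/197752781552) = 12165/9634 + 3814503/197752781552 = 1202849668250991/952575148735984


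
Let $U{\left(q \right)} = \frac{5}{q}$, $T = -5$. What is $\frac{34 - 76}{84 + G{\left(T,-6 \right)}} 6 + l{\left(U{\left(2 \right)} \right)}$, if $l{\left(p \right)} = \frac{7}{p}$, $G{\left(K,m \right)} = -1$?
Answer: $- \frac{98}{415} \approx -0.23614$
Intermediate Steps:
$\frac{34 - 76}{84 + G{\left(T,-6 \right)}} 6 + l{\left(U{\left(2 \right)} \right)} = \frac{34 - 76}{84 - 1} \cdot 6 + \frac{7}{5 \cdot \frac{1}{2}} = - \frac{42}{83} \cdot 6 + \frac{7}{5 \cdot \frac{1}{2}} = \left(-42\right) \frac{1}{83} \cdot 6 + \frac{7}{\frac{5}{2}} = \left(- \frac{42}{83}\right) 6 + 7 \cdot \frac{2}{5} = - \frac{252}{83} + \frac{14}{5} = - \frac{98}{415}$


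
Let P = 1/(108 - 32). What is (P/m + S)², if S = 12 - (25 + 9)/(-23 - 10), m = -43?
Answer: 1974606712849/11630328336 ≈ 169.78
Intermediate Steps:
P = 1/76 ≈ 0.013158
S = 430/33 (S = 12 - 34/(-33) = 12 - 34*(-1)/33 = 12 - 1*(-34/33) = 12 + 34/33 = 430/33 ≈ 13.030)
(P/m + S)² = ((1/76)/(-43) + 430/33)² = ((1/76)*(-1/43) + 430/33)² = (-1/3268 + 430/33)² = (1405207/107844)² = 1974606712849/11630328336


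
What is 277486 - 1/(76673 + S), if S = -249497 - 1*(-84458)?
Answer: 24520327877/88366 ≈ 2.7749e+5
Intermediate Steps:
S = -165039 (S = -249497 + 84458 = -165039)
277486 - 1/(76673 + S) = 277486 - 1/(76673 - 165039) = 277486 - 1/(-88366) = 277486 - 1*(-1/88366) = 277486 + 1/88366 = 24520327877/88366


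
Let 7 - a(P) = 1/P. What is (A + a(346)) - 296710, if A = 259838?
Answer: -12755291/346 ≈ -36865.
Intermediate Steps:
a(P) = 7 - 1/P
(A + a(346)) - 296710 = (259838 + (7 - 1/346)) - 296710 = (259838 + 2421/346) - 296710 = 89906369/346 - 296710 = -12755291/346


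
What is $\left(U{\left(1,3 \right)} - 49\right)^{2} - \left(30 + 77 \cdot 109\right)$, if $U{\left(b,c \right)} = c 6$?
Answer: $-7462$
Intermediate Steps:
$U{\left(b,c \right)} = 6 c$
$\left(U{\left(1,3 \right)} - 49\right)^{2} - \left(30 + 77 \cdot 109\right) = \left(6 \cdot 3 - 49\right)^{2} - \left(30 + 77 \cdot 109\right) = \left(18 - 49\right)^{2} - \left(30 + 8393\right) = \left(-31\right)^{2} - 8423 = 961 - 8423 = -7462$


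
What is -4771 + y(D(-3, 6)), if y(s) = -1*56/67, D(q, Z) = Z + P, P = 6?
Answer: -319713/67 ≈ -4771.8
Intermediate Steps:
D(q, Z) = 6 + Z (D(q, Z) = Z + 6 = 6 + Z)
y(s) = -56/67 (y(s) = -56*1/67 = -56/67)
-4771 + y(D(-3, 6)) = -4771 - 56/67 = -319713/67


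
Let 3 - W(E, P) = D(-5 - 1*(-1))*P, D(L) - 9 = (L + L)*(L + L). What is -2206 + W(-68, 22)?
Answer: -3809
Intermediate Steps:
D(L) = 9 + 4*L² (D(L) = 9 + (L + L)*(L + L) = 9 + (2*L)*(2*L) = 9 + 4*L²)
W(E, P) = 3 - 73*P (W(E, P) = 3 - (9 + 4*(-5 - 1*(-1))²)*P = 3 - (9 + 4*(-5 + 1)²)*P = 3 - (9 + 4*(-4)²)*P = 3 - (9 + 4*16)*P = 3 - (9 + 64)*P = 3 - 73*P)
-2206 + W(-68, 22) = -2206 + (3 - 73*22) = -2206 + (3 - 1606) = -2206 - 1603 = -3809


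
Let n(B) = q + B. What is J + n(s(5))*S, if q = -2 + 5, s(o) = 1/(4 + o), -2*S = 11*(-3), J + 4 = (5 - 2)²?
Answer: 169/3 ≈ 56.333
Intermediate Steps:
J = 5 (J = -4 + (5 - 2)² = -4 + 3² = -4 + 9 = 5)
S = 33/2 (S = -11*(-3)/2 = -½*(-33) = 33/2 ≈ 16.500)
q = 3
n(B) = 3 + B
J + n(s(5))*S = 5 + (3 + 1/(4 + 5))*(33/2) = 5 + (3 + 1/9)*(33/2) = 5 + (3 + ⅑)*(33/2) = 5 + (28/9)*(33/2) = 5 + 154/3 = 169/3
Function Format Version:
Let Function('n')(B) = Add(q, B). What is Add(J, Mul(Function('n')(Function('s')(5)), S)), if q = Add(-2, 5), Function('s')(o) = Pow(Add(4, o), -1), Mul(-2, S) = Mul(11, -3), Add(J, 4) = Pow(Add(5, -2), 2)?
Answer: Rational(169, 3) ≈ 56.333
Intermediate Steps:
J = 5 (J = Add(-4, Pow(Add(5, -2), 2)) = Add(-4, Pow(3, 2)) = Add(-4, 9) = 5)
S = Rational(33, 2) (S = Mul(Rational(-1, 2), Mul(11, -3)) = Mul(Rational(-1, 2), -33) = Rational(33, 2) ≈ 16.500)
q = 3
Function('n')(B) = Add(3, B)
Add(J, Mul(Function('n')(Function('s')(5)), S)) = Add(5, Mul(Add(3, Pow(Add(4, 5), -1)), Rational(33, 2))) = Add(5, Mul(Add(3, Pow(9, -1)), Rational(33, 2))) = Add(5, Mul(Add(3, Rational(1, 9)), Rational(33, 2))) = Add(5, Mul(Rational(28, 9), Rational(33, 2))) = Add(5, Rational(154, 3)) = Rational(169, 3)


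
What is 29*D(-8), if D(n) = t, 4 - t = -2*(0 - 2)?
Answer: 0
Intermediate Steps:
t = 0 (t = 4 - (-2)*(0 - 2) = 4 - (-2)*(-2) = 4 - 1*4 = 4 - 4 = 0)
D(n) = 0
29*D(-8) = 29*0 = 0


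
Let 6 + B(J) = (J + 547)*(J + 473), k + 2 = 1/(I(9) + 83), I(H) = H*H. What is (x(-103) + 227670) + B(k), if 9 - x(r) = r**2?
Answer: 12742388689/26896 ≈ 4.7377e+5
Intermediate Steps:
I(H) = H**2
x(r) = 9 - r**2
k = -327/164 (k = -2 + 1/(9**2 + 83) = -2 + 1/(81 + 83) = -2 + 1/164 = -327/164 ≈ -1.9939)
B(J) = -6 + (473 + J)*(547 + J) (B(J) = -6 + (J + 547)*(J + 473) = -6 + (547 + J)*(473 + J) = -6 + (473 + J)*(547 + J))
(x(-103) + 227670) + B(k) = ((9 - 1*(-103)**2) + 227670) + (258725 + (-327/164)**2 + 1020*(-327/164)) = ((9 - 1*10609) + 227670) + (258725 + 106929/26896 - 83385/41) = ((9 - 10609) + 227670) + 6904073969/26896 = (-10600 + 227670) + 6904073969/26896 = 217070 + 6904073969/26896 = 12742388689/26896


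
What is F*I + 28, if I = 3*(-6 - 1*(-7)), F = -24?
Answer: -44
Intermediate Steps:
I = 3 (I = 3*(-6 + 7) = 3*1 = 3)
F*I + 28 = -24*3 + 28 = -72 + 28 = -44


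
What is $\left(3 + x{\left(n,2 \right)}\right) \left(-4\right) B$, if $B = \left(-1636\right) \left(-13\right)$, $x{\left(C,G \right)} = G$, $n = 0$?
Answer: $-425360$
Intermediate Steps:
$B = 21268$
$\left(3 + x{\left(n,2 \right)}\right) \left(-4\right) B = \left(3 + 2\right) \left(-4\right) 21268 = 5 \left(-4\right) 21268 = \left(-20\right) 21268 = -425360$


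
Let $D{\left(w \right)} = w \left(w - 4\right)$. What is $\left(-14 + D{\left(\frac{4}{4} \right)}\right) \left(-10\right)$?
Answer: $170$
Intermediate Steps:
$D{\left(w \right)} = w \left(-4 + w\right)$
$\left(-14 + D{\left(\frac{4}{4} \right)}\right) \left(-10\right) = \left(-14 + \frac{4}{4} \left(-4 + \frac{4}{4}\right)\right) \left(-10\right) = \left(-14 + 4 \cdot \frac{1}{4} \left(-4 + 4 \cdot \frac{1}{4}\right)\right) \left(-10\right) = \left(-14 + 1 \left(-4 + 1\right)\right) \left(-10\right) = \left(-14 + 1 \left(-3\right)\right) \left(-10\right) = \left(-14 - 3\right) \left(-10\right) = \left(-17\right) \left(-10\right) = 170$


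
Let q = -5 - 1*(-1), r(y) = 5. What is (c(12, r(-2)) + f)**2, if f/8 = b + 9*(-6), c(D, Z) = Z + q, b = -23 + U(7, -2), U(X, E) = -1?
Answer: 388129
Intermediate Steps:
q = -4 (q = -5 + 1 = -4)
b = -24 (b = -23 - 1 = -24)
c(D, Z) = -4 + Z (c(D, Z) = Z - 4 = -4 + Z)
f = -624 (f = 8*(-24 + 9*(-6)) = 8*(-24 - 54) = 8*(-78) = -624)
(c(12, r(-2)) + f)**2 = ((-4 + 5) - 624)**2 = (1 - 624)**2 = (-623)**2 = 388129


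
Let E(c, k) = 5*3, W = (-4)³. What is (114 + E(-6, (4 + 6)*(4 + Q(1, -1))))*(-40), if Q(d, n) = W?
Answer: -5160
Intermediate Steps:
W = -64
Q(d, n) = -64
E(c, k) = 15
(114 + E(-6, (4 + 6)*(4 + Q(1, -1))))*(-40) = (114 + 15)*(-40) = 129*(-40) = -5160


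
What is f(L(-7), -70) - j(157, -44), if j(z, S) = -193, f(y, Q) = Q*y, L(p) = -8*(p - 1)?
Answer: -4287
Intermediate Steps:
L(p) = 8 - 8*p (L(p) = -8*(-1 + p) = 8 - 8*p)
f(L(-7), -70) - j(157, -44) = -70*(8 - 8*(-7)) - 1*(-193) = -70*(8 + 56) + 193 = -70*64 + 193 = -4480 + 193 = -4287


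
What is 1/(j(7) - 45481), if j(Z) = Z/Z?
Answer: -1/45480 ≈ -2.1988e-5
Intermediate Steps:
j(Z) = 1
1/(j(7) - 45481) = 1/(1 - 45481) = 1/(-45480) = -1/45480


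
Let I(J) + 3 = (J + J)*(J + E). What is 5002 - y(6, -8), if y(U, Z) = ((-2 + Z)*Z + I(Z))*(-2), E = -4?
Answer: 5540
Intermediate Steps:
I(J) = -3 + 2*J*(-4 + J) (I(J) = -3 + (J + J)*(J - 4) = -3 + (2*J)*(-4 + J) = -3 + 2*J*(-4 + J))
y(U, Z) = 6 - 4*Z² + 16*Z - 2*Z*(-2 + Z) (y(U, Z) = ((-2 + Z)*Z + (-3 - 8*Z + 2*Z²))*(-2) = (Z*(-2 + Z) + (-3 - 8*Z + 2*Z²))*(-2) = (-3 - 8*Z + 2*Z² + Z*(-2 + Z))*(-2) = 6 - 4*Z² + 16*Z - 2*Z*(-2 + Z))
5002 - y(6, -8) = 5002 - (6 - 6*(-8)² + 20*(-8)) = 5002 - (6 - 6*64 - 160) = 5002 - (6 - 384 - 160) = 5002 - 1*(-538) = 5002 + 538 = 5540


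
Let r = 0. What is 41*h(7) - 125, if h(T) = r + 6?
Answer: 121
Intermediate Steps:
h(T) = 6 (h(T) = 0 + 6 = 6)
41*h(7) - 125 = 41*6 - 125 = 246 - 125 = 121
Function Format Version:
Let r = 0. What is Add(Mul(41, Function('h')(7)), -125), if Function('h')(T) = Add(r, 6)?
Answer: 121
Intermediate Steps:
Function('h')(T) = 6 (Function('h')(T) = Add(0, 6) = 6)
Add(Mul(41, Function('h')(7)), -125) = Add(Mul(41, 6), -125) = Add(246, -125) = 121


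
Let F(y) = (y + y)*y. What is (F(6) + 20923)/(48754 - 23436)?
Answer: 20995/25318 ≈ 0.82925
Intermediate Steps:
F(y) = 2*y² (F(y) = (2*y)*y = 2*y²)
(F(6) + 20923)/(48754 - 23436) = (2*6² + 20923)/(48754 - 23436) = (2*36 + 20923)/25318 = (72 + 20923)*(1/25318) = 20995*(1/25318) = 20995/25318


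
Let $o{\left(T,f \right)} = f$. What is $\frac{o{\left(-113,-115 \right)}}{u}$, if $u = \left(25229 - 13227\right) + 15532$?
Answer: $- \frac{115}{27534} \approx -0.0041767$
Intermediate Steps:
$u = 27534$ ($u = 12002 + 15532 = 27534$)
$\frac{o{\left(-113,-115 \right)}}{u} = - \frac{115}{27534}$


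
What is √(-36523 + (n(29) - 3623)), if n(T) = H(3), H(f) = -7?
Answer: I*√40153 ≈ 200.38*I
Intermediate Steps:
n(T) = -7
√(-36523 + (n(29) - 3623)) = √(-36523 + (-7 - 3623)) = √(-36523 - 3630) = √(-40153) = I*√40153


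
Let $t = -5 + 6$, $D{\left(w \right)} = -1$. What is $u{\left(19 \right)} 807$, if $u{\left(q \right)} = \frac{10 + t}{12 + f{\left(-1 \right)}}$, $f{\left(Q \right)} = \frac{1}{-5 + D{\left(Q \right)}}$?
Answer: $\frac{53262}{71} \approx 750.17$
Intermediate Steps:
$f{\left(Q \right)} = - \frac{1}{6}$ ($f{\left(Q \right)} = \frac{1}{-5 - 1} = \frac{1}{-6} = - \frac{1}{6}$)
$t = 1$
$u{\left(q \right)} = \frac{66}{71}$ ($u{\left(q \right)} = \frac{10 + 1}{12 - \frac{1}{6}} = \frac{11}{\frac{71}{6}} = 11 \cdot \frac{6}{71} = \frac{66}{71}$)
$u{\left(19 \right)} 807 = \frac{66}{71} \cdot 807 = \frac{53262}{71}$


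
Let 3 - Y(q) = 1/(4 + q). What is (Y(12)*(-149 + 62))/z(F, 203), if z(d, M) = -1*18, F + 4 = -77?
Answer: 1363/96 ≈ 14.198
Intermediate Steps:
F = -81 (F = -4 - 77 = -81)
Y(q) = 3 - 1/(4 + q)
z(d, M) = -18
(Y(12)*(-149 + 62))/z(F, 203) = (((11 + 3*12)/(4 + 12))*(-149 + 62))/(-18) = (((11 + 36)/16)*(-87))*(-1/18) = (((1/16)*47)*(-87))*(-1/18) = ((47/16)*(-87))*(-1/18) = -4089/16*(-1/18) = 1363/96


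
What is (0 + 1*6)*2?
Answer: 12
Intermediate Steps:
(0 + 1*6)*2 = (0 + 6)*2 = 6*2 = 12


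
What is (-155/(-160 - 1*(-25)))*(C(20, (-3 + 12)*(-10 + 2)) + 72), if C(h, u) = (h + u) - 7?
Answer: 403/27 ≈ 14.926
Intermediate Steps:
C(h, u) = -7 + h + u
(-155/(-160 - 1*(-25)))*(C(20, (-3 + 12)*(-10 + 2)) + 72) = (-155/(-160 - 1*(-25)))*((-7 + 20 + (-3 + 12)*(-10 + 2)) + 72) = (-155/(-160 + 25))*((-7 + 20 + 9*(-8)) + 72) = (-155/(-135))*((-7 + 20 - 72) + 72) = (-155*(-1/135))*(-59 + 72) = (31/27)*13 = 403/27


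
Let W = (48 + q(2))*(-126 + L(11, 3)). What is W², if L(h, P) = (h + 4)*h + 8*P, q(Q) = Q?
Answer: 9922500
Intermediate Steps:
L(h, P) = 8*P + h*(4 + h) (L(h, P) = (4 + h)*h + 8*P = h*(4 + h) + 8*P = 8*P + h*(4 + h))
W = 3150 (W = (48 + 2)*(-126 + (11² + 4*11 + 8*3)) = 50*(-126 + (121 + 44 + 24)) = 50*(-126 + 189) = 50*63 = 3150)
W² = 3150² = 9922500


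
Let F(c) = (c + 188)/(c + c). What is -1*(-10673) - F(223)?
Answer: 4759747/446 ≈ 10672.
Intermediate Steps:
F(c) = (188 + c)/(2*c) (F(c) = (188 + c)/((2*c)) = (188 + c)*(1/(2*c)) = (188 + c)/(2*c))
-1*(-10673) - F(223) = -1*(-10673) - (188 + 223)/(2*223) = 10673 - 411/(2*223) = 10673 - 1*411/446 = 10673 - 411/446 = 4759747/446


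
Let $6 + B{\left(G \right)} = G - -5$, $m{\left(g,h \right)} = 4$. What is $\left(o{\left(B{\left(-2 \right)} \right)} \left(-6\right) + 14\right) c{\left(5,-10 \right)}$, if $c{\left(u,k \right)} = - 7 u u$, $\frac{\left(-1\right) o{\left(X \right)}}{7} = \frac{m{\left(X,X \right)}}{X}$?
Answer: $7350$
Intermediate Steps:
$B{\left(G \right)} = -1 + G$ ($B{\left(G \right)} = -6 + \left(G - -5\right) = -6 + \left(G + 5\right) = -6 + \left(5 + G\right) = -1 + G$)
$o{\left(X \right)} = - \frac{28}{X}$ ($o{\left(X \right)} = - 7 \frac{4}{X} = - \frac{28}{X}$)
$c{\left(u,k \right)} = - 7 u^{2}$
$\left(o{\left(B{\left(-2 \right)} \right)} \left(-6\right) + 14\right) c{\left(5,-10 \right)} = \left(- \frac{28}{-1 - 2} \left(-6\right) + 14\right) \left(- 7 \cdot 5^{2}\right) = \left(- \frac{28}{-3} \left(-6\right) + 14\right) \left(\left(-7\right) 25\right) = \left(\left(-28\right) \left(- \frac{1}{3}\right) \left(-6\right) + 14\right) \left(-175\right) = \left(\frac{28}{3} \left(-6\right) + 14\right) \left(-175\right) = \left(-56 + 14\right) \left(-175\right) = \left(-42\right) \left(-175\right) = 7350$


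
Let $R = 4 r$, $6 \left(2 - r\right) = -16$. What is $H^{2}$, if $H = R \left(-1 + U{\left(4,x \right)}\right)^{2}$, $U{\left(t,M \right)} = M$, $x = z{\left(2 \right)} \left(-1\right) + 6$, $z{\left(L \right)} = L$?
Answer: $28224$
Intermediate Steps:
$r = \frac{14}{3}$ ($r = 2 - - \frac{8}{3} = 2 + \frac{8}{3} = \frac{14}{3} \approx 4.6667$)
$R = \frac{56}{3}$ ($R = 4 \cdot \frac{14}{3} = \frac{56}{3} \approx 18.667$)
$x = 4$ ($x = 2 \left(-1\right) + 6 = -2 + 6 = 4$)
$H = 168$ ($H = \frac{56 \left(-1 + 4\right)^{2}}{3} = \frac{56 \cdot 3^{2}}{3} = \frac{56}{3} \cdot 9 = 168$)
$H^{2} = 168^{2} = 28224$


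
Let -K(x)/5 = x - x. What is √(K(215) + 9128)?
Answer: 2*√2282 ≈ 95.541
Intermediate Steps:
K(x) = 0 (K(x) = -5*(x - x) = -5*0 = 0)
√(K(215) + 9128) = √(0 + 9128) = √9128 = 2*√2282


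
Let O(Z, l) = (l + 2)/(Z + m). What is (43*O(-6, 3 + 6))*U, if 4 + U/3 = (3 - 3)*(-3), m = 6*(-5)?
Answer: 473/3 ≈ 157.67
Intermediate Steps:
m = -30
O(Z, l) = (2 + l)/(-30 + Z) (O(Z, l) = (l + 2)/(Z - 30) = (2 + l)/(-30 + Z))
U = -12 (U = -12 + 3*((3 - 3)*(-3)) = -12 + 3*(0*(-3)) = -12 + 3*0 = -12 + 0 = -12)
(43*O(-6, 3 + 6))*U = (43*((2 + (3 + 6))/(-30 - 6)))*(-12) = (43*((2 + 9)/(-36)))*(-12) = (43*(-1/36*11))*(-12) = (43*(-11/36))*(-12) = -473/36*(-12) = 473/3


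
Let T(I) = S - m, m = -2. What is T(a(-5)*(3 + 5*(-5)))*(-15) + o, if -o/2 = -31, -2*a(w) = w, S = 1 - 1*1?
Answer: 32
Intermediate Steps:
S = 0 (S = 1 - 1 = 0)
a(w) = -w/2
o = 62 (o = -2*(-31) = 62)
T(I) = 2 (T(I) = 0 - 1*(-2) = 0 + 2 = 2)
T(a(-5)*(3 + 5*(-5)))*(-15) + o = 2*(-15) + 62 = -30 + 62 = 32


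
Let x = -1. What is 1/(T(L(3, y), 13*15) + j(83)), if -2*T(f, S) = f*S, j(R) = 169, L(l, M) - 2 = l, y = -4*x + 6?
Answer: -2/637 ≈ -0.0031397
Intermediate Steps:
y = 10 (y = -4*(-1) + 6 = 4 + 6 = 10)
L(l, M) = 2 + l
T(f, S) = -S*f/2 (T(f, S) = -f*S/2 = -S*f/2)
1/(T(L(3, y), 13*15) + j(83)) = 1/(-13*15*(2 + 3)/2 + 169) = 1/(-1/2*195*5 + 169) = 1/(-975/2 + 169) = 1/(-637/2) = -2/637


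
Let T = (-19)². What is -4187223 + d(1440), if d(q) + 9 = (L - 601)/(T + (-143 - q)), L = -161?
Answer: -2558398371/611 ≈ -4.1872e+6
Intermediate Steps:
T = 361
d(q) = -9 - 762/(218 - q) (d(q) = -9 + (-161 - 601)/(361 + (-143 - q)) = -9 - 762/(218 - q))
-4187223 + d(1440) = -4187223 + 3*(908 - 3*1440)/(-218 + 1440) = -4187223 + 3*(908 - 4320)/1222 = -4187223 + 3*(1/1222)*(-3412) = -4187223 - 5118/611 = -2558398371/611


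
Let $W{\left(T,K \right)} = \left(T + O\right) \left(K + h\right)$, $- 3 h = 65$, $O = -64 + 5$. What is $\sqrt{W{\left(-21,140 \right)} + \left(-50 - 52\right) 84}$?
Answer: $\frac{2 i \sqrt{40578}}{3} \approx 134.29 i$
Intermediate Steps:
$O = -59$
$h = - \frac{65}{3}$ ($h = \left(- \frac{1}{3}\right) 65 = - \frac{65}{3} \approx -21.667$)
$W{\left(T,K \right)} = \left(-59 + T\right) \left(- \frac{65}{3} + K\right)$ ($W{\left(T,K \right)} = \left(T - 59\right) \left(K - \frac{65}{3}\right) = \left(-59 + T\right) \left(- \frac{65}{3} + K\right)$)
$\sqrt{W{\left(-21,140 \right)} + \left(-50 - 52\right) 84} = \sqrt{\left(\frac{3835}{3} - 8260 - -455 + 140 \left(-21\right)\right) + \left(-50 - 52\right) 84} = \sqrt{\left(\frac{3835}{3} - 8260 + 455 - 2940\right) - 8568} = \sqrt{- \frac{28400}{3} - 8568} = \sqrt{- \frac{54104}{3}} = \frac{2 i \sqrt{40578}}{3}$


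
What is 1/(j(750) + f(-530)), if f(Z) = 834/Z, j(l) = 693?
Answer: 265/183228 ≈ 0.0014463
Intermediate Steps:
1/(j(750) + f(-530)) = 1/(693 + 834/(-530)) = 1/(693 + 834*(-1/530)) = 1/(693 - 417/265) = 1/(183228/265) = 265/183228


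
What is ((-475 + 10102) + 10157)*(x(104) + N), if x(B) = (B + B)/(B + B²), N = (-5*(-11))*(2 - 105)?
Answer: -11767978232/105 ≈ -1.1208e+8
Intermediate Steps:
N = -5665 (N = 55*(-103) = -5665)
x(B) = 2*B/(B + B²) (x(B) = (2*B)/(B + B²) = 2*B/(B + B²))
((-475 + 10102) + 10157)*(x(104) + N) = ((-475 + 10102) + 10157)*(2/(1 + 104) - 5665) = (9627 + 10157)*(2/105 - 5665) = 19784*(2*(1/105) - 5665) = 19784*(2/105 - 5665) = 19784*(-594823/105) = -11767978232/105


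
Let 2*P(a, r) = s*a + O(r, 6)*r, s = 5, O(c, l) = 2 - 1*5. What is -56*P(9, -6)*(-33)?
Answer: 58212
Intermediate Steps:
O(c, l) = -3 (O(c, l) = 2 - 5 = -3)
P(a, r) = -3*r/2 + 5*a/2 (P(a, r) = (5*a - 3*r)/2 = (-3*r + 5*a)/2 = -3*r/2 + 5*a/2)
-56*P(9, -6)*(-33) = -56*(-3/2*(-6) + (5/2)*9)*(-33) = -56*(9 + 45/2)*(-33) = -56*63/2*(-33) = -1764*(-33) = 58212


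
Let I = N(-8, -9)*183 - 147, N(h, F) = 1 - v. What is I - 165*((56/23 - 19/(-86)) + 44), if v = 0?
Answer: -15155817/1978 ≈ -7662.2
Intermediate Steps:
N(h, F) = 1 (N(h, F) = 1 - 1*0 = 1 + 0 = 1)
I = 36 (I = 1*183 - 147 = 183 - 147 = 36)
I - 165*((56/23 - 19/(-86)) + 44) = 36 - 165*((56/23 - 19/(-86)) + 44) = 36 - 165*((56*(1/23) - 19*(-1/86)) + 44) = 36 - 165*((56/23 + 19/86) + 44) = 36 - 165*(5253/1978 + 44) = 36 - 165*92285/1978 = 36 - 1*15227025/1978 = 36 - 15227025/1978 = -15155817/1978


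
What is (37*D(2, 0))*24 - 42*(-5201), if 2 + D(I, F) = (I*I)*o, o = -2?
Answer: 209562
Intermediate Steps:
D(I, F) = -2 - 2*I**2 (D(I, F) = -2 + (I*I)*(-2) = -2 + I**2*(-2) = -2 - 2*I**2)
(37*D(2, 0))*24 - 42*(-5201) = (37*(-2 - 2*2**2))*24 - 42*(-5201) = (37*(-2 - 2*4))*24 + 218442 = (37*(-2 - 8))*24 + 218442 = (37*(-10))*24 + 218442 = -370*24 + 218442 = -8880 + 218442 = 209562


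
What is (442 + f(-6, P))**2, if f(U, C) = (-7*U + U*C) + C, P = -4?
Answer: 254016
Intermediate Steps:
f(U, C) = C - 7*U + C*U (f(U, C) = (-7*U + C*U) + C = C - 7*U + C*U)
(442 + f(-6, P))**2 = (442 + (-4 - 7*(-6) - 4*(-6)))**2 = (442 + (-4 + 42 + 24))**2 = (442 + 62)**2 = 504**2 = 254016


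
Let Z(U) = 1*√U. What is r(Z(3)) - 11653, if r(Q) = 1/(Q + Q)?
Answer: -11653 + √3/6 ≈ -11653.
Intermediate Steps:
Z(U) = √U
r(Q) = 1/(2*Q)
r(Z(3)) - 11653 = 1/(2*(√3)) - 11653 = (√3/3)/2 - 11653 = √3/6 - 11653 = -11653 + √3/6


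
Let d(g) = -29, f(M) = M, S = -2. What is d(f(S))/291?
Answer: -29/291 ≈ -0.099656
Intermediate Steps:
d(f(S))/291 = -29/291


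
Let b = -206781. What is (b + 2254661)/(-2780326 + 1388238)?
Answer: -255985/174011 ≈ -1.4711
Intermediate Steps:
(b + 2254661)/(-2780326 + 1388238) = (-206781 + 2254661)/(-2780326 + 1388238) = 2047880/(-1392088) = 2047880*(-1/1392088) = -255985/174011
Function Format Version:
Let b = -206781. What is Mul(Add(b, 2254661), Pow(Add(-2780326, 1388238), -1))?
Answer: Rational(-255985, 174011) ≈ -1.4711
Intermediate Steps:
Mul(Add(b, 2254661), Pow(Add(-2780326, 1388238), -1)) = Mul(Add(-206781, 2254661), Pow(Add(-2780326, 1388238), -1)) = Mul(2047880, Pow(-1392088, -1)) = Mul(2047880, Rational(-1, 1392088)) = Rational(-255985, 174011)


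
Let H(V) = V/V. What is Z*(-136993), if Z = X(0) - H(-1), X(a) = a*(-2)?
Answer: 136993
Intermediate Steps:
X(a) = -2*a
H(V) = 1
Z = -1 (Z = -2*0 - 1*1 = 0 - 1 = -1)
Z*(-136993) = -1*(-136993) = 136993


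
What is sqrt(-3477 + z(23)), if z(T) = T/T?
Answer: 2*I*sqrt(869) ≈ 58.958*I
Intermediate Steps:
z(T) = 1
sqrt(-3477 + z(23)) = sqrt(-3477 + 1) = sqrt(-3476) = 2*I*sqrt(869)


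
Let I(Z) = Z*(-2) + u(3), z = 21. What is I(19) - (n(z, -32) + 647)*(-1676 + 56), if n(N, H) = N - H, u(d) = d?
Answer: 1133965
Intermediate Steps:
I(Z) = 3 - 2*Z (I(Z) = Z*(-2) + 3 = -2*Z + 3 = 3 - 2*Z)
I(19) - (n(z, -32) + 647)*(-1676 + 56) = (3 - 2*19) - ((21 - 1*(-32)) + 647)*(-1676 + 56) = (3 - 38) - ((21 + 32) + 647)*(-1620) = -35 - (53 + 647)*(-1620) = -35 - 700*(-1620) = -35 - 1*(-1134000) = -35 + 1134000 = 1133965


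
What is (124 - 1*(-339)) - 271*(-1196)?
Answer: 324579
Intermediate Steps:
(124 - 1*(-339)) - 271*(-1196) = (124 + 339) + 324116 = 463 + 324116 = 324579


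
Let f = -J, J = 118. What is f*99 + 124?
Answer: -11558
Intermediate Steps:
f = -118 (f = -1*118 = -118)
f*99 + 124 = -118*99 + 124 = -11682 + 124 = -11558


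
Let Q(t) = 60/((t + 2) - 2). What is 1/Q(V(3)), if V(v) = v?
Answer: 1/20 ≈ 0.050000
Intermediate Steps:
Q(t) = 60/t (Q(t) = 60/((2 + t) - 2) = 60/t)
1/Q(V(3)) = 1/(60/3) = 1/(60*(1/3)) = 1/20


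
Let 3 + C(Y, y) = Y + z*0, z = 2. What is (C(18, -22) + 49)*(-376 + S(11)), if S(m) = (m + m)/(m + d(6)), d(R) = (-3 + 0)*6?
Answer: -169856/7 ≈ -24265.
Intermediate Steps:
d(R) = -18 (d(R) = -3*6 = -18)
S(m) = 2*m/(-18 + m) (S(m) = (m + m)/(m - 18) = (2*m)/(-18 + m) = 2*m/(-18 + m))
C(Y, y) = -3 + Y (C(Y, y) = -3 + (Y + 2*0) = -3 + (Y + 0) = -3 + Y)
(C(18, -22) + 49)*(-376 + S(11)) = ((-3 + 18) + 49)*(-376 + 2*11/(-18 + 11)) = (15 + 49)*(-376 + 2*11/(-7)) = 64*(-376 + 2*11*(-1/7)) = 64*(-376 - 22/7) = 64*(-2654/7) = -169856/7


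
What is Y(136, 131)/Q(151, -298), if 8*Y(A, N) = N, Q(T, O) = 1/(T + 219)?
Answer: 24235/4 ≈ 6058.8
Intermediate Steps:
Q(T, O) = 1/(219 + T)
Y(A, N) = N/8
Y(136, 131)/Q(151, -298) = ((⅛)*131)/(1/(219 + 151)) = 131/(8*(1/370)) = (131/8)*370 = 24235/4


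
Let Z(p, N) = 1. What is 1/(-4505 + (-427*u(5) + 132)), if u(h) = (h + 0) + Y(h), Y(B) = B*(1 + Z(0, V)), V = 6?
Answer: -1/10778 ≈ -9.2782e-5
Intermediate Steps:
Y(B) = 2*B (Y(B) = B*(1 + 1) = B*2 = 2*B)
u(h) = 3*h (u(h) = (h + 0) + 2*h = h + 2*h = 3*h)
1/(-4505 + (-427*u(5) + 132)) = 1/(-4505 + (-427*3*5 + 132)) = 1/(-4505 + (-427*15 + 132)) = 1/(-4505 + (-61*105 + 132)) = 1/(-4505 + (-6405 + 132)) = 1/(-4505 - 6273) = 1/(-10778) = -1/10778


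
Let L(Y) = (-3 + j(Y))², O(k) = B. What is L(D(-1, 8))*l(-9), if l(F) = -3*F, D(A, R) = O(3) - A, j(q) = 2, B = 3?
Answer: 27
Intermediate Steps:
O(k) = 3
D(A, R) = 3 - A
L(Y) = 1 (L(Y) = (-3 + 2)² = (-1)² = 1)
L(D(-1, 8))*l(-9) = 1*(-3*(-9)) = 1*27 = 27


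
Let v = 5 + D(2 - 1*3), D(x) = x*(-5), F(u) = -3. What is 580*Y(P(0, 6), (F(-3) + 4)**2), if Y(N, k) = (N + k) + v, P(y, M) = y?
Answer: 6380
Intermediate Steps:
D(x) = -5*x
v = 10 (v = 5 - 5*(2 - 1*3) = 5 - 5*(2 - 3) = 5 - 5*(-1) = 5 + 5 = 10)
Y(N, k) = 10 + N + k (Y(N, k) = (N + k) + 10 = 10 + N + k)
580*Y(P(0, 6), (F(-3) + 4)**2) = 580*(10 + 0 + (-3 + 4)**2) = 580*(10 + 0 + 1**2) = 580*(10 + 0 + 1) = 580*11 = 6380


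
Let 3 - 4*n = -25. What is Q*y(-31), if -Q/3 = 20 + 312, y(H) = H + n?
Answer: 23904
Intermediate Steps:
n = 7 (n = ¾ - ¼*(-25) = ¾ + 25/4 = 7)
y(H) = 7 + H (y(H) = H + 7 = 7 + H)
Q = -996 (Q = -3*(20 + 312) = -3*332 = -996)
Q*y(-31) = -996*(7 - 31) = -996*(-24) = 23904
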